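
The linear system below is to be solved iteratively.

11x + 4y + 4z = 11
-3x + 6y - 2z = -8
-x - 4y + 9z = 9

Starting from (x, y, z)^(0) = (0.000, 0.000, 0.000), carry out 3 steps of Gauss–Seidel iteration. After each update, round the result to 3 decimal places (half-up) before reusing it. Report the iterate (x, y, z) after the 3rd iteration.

Iteration 1:
  x = (11 - (4)·0.000 - (4)·0.000) / (11) = 1.000
  y = (-8 - (-3)·1.000 - (-2)·0.000) / (6) = -0.833
  z = (9 - (-1)·1.000 - (-4)·-0.833) / (9) = 0.741
Iteration 2:
  x = (11 - (4)·-0.833 - (4)·0.741) / (11) = 1.033
  y = (-8 - (-3)·1.033 - (-2)·0.741) / (6) = -0.570
  z = (9 - (-1)·1.033 - (-4)·-0.570) / (9) = 0.861
Iteration 3:
  x = (11 - (4)·-0.570 - (4)·0.861) / (11) = 0.894
  y = (-8 - (-3)·0.894 - (-2)·0.861) / (6) = -0.599
  z = (9 - (-1)·0.894 - (-4)·-0.599) / (9) = 0.833

(0.894, -0.599, 0.833)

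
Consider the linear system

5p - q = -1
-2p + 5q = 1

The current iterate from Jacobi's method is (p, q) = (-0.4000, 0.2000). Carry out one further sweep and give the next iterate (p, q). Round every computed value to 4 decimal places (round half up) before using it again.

One sweep:
  p = (-1 - (-1)·0.2000) / (5) = -0.1600
  q = (1 - (-2)·-0.4000) / (5) = 0.0400

(-0.1600, 0.0400)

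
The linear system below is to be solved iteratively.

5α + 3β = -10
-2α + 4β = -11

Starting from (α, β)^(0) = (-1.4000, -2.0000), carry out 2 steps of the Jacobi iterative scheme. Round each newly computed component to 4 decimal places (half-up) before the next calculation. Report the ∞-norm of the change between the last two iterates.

0.8700

Iteration 1:
  α = (-10 - (3)·-2.0000) / (5) = -0.8000
  β = (-11 - (-2)·-1.4000) / (4) = -3.4500
Iteration 2:
  α = (-10 - (3)·-3.4500) / (5) = 0.0700
  β = (-11 - (-2)·-0.8000) / (4) = -3.1500
Change: (0.8700, 0.3000) → max |·| = 0.8700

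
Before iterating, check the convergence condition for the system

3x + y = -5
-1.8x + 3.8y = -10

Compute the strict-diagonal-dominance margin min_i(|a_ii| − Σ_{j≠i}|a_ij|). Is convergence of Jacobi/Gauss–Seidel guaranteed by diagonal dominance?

row 1: |3| − (1) = 2
row 2: |3.8| − (1.8) = 2
minimum over rows = 2 → strictly diagonally dominant (convergence guaranteed)

2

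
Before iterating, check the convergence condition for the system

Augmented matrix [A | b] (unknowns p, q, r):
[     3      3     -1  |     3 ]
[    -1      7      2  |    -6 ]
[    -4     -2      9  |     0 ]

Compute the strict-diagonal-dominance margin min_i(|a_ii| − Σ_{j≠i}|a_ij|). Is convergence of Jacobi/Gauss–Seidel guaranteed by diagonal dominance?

row 1: |3| − (3+1) = -1
row 2: |7| − (1+2) = 4
row 3: |9| − (4+2) = 3
minimum over rows = -1 → not strictly diagonally dominant

-1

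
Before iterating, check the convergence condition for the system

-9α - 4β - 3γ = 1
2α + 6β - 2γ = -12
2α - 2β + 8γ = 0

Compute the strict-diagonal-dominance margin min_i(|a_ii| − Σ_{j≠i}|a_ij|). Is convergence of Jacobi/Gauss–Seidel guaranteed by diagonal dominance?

row 1: |-9| − (4+3) = 2
row 2: |6| − (2+2) = 2
row 3: |8| − (2+2) = 4
minimum over rows = 2 → strictly diagonally dominant (convergence guaranteed)

2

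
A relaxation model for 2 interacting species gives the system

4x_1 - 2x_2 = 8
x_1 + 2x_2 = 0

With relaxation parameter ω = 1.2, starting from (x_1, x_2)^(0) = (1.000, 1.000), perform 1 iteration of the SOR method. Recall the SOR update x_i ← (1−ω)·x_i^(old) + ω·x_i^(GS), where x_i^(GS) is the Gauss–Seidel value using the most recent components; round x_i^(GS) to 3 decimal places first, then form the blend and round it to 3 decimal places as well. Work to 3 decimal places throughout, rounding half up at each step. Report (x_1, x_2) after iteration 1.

Iteration 1:
  x_1: GS value = (8 - (-2)·1.000) / (4) = 2.500;  x_1 ← (1−ω)·1.000 + ω·2.500 = 2.800
  x_2: GS value = (0 - (1)·2.800) / (2) = -1.400;  x_2 ← (1−ω)·1.000 + ω·-1.400 = -1.880

(2.800, -1.880)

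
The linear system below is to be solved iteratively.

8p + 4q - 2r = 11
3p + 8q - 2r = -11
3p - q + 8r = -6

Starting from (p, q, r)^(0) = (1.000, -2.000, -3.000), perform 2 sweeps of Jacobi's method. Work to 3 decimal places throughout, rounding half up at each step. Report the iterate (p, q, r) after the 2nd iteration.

Iteration 1:
  p = (11 - (4)·-2.000 - (-2)·-3.000) / (8) = 1.625
  q = (-11 - (3)·1.000 - (-2)·-3.000) / (8) = -2.500
  r = (-6 - (3)·1.000 - (-1)·-2.000) / (8) = -1.375
Iteration 2:
  p = (11 - (4)·-2.500 - (-2)·-1.375) / (8) = 2.281
  q = (-11 - (3)·1.625 - (-2)·-1.375) / (8) = -2.328
  r = (-6 - (3)·1.625 - (-1)·-2.500) / (8) = -1.672

(2.281, -2.328, -1.672)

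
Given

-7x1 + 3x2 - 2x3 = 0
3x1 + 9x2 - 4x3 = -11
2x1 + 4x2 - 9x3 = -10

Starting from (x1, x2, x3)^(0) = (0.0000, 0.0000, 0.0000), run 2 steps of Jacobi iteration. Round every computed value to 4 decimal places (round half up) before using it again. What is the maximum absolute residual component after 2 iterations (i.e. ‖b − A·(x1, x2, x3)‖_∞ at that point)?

Iteration 1:
  x1 = (0 - (3)·0.0000 - (-2)·0.0000) / (-7) = 0.0000
  x2 = (-11 - (3)·0.0000 - (-4)·0.0000) / (9) = -1.2222
  x3 = (-10 - (2)·0.0000 - (4)·0.0000) / (-9) = 1.1111
Iteration 2:
  x1 = (0 - (3)·-1.2222 - (-2)·1.1111) / (-7) = -0.8413
  x2 = (-11 - (3)·0.0000 - (-4)·1.1111) / (9) = -0.7284
  x3 = (-10 - (2)·0.0000 - (4)·-1.2222) / (-9) = 0.5679
Residual b − A·x = (-2.5681, 0.3511, -0.2927); ∞-norm = 2.5681

2.5681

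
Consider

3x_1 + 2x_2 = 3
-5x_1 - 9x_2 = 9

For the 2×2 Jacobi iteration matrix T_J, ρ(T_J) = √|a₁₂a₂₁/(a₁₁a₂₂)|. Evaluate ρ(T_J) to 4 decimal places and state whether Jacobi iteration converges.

0.6086

a₁₂a₂₁/(a₁₁a₂₂) = (2)·(-5) / ((3)·(-9)) = 0.370370
ρ = √|0.370370| = √0.370370 = 0.6086
ρ < 1, so Jacobi converges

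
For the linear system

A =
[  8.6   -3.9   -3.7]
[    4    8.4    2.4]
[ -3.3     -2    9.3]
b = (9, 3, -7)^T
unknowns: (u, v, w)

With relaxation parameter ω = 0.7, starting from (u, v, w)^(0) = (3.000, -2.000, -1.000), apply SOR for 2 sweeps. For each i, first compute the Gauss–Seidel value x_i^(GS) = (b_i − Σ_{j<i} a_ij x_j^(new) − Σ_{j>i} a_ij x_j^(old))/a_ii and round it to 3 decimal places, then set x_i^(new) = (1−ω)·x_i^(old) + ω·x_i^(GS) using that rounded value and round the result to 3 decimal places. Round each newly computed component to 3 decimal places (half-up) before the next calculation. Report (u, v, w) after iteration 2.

(0.606, 0.076, -0.578)

Iteration 1:
  u: GS value = (9 - (-3.9)·-2.000 - (-3.7)·-1.000) / (8.6) = -0.291;  u ← (1−ω)·3.000 + ω·-0.291 = 0.696
  v: GS value = (3 - (4)·0.696 - (2.4)·-1.000) / (8.4) = 0.311;  v ← (1−ω)·-2.000 + ω·0.311 = -0.382
  w: GS value = (-7 - (-3.3)·0.696 - (-2)·-0.382) / (9.3) = -0.588;  w ← (1−ω)·-1.000 + ω·-0.588 = -0.712
Iteration 2:
  u: GS value = (9 - (-3.9)·-0.382 - (-3.7)·-0.712) / (8.6) = 0.567;  u ← (1−ω)·0.696 + ω·0.567 = 0.606
  v: GS value = (3 - (4)·0.606 - (2.4)·-0.712) / (8.4) = 0.272;  v ← (1−ω)·-0.382 + ω·0.272 = 0.076
  w: GS value = (-7 - (-3.3)·0.606 - (-2)·0.076) / (9.3) = -0.521;  w ← (1−ω)·-0.712 + ω·-0.521 = -0.578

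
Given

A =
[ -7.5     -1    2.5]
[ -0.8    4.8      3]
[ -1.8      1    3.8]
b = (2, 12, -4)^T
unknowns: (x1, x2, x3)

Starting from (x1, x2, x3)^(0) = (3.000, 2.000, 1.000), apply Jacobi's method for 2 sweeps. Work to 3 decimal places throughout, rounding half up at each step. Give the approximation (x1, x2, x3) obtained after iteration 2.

Iteration 1:
  x1 = (2 - (-1)·2.000 - (2.5)·1.000) / (-7.5) = -0.200
  x2 = (12 - (-0.8)·3.000 - (3)·1.000) / (4.8) = 2.375
  x3 = (-4 - (-1.8)·3.000 - (1)·2.000) / (3.8) = -0.158
Iteration 2:
  x1 = (2 - (-1)·2.375 - (2.5)·-0.158) / (-7.5) = -0.636
  x2 = (12 - (-0.8)·-0.200 - (3)·-0.158) / (4.8) = 2.565
  x3 = (-4 - (-1.8)·-0.200 - (1)·2.375) / (3.8) = -1.772

(-0.636, 2.565, -1.772)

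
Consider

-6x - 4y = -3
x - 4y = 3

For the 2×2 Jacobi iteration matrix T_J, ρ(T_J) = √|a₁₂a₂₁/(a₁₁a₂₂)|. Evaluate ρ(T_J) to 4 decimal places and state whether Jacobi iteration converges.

0.4082

a₁₂a₂₁/(a₁₁a₂₂) = (-4)·(1) / ((-6)·(-4)) = -0.166667
ρ = √|-0.166667| = √0.166667 = 0.4082
ρ < 1, so Jacobi converges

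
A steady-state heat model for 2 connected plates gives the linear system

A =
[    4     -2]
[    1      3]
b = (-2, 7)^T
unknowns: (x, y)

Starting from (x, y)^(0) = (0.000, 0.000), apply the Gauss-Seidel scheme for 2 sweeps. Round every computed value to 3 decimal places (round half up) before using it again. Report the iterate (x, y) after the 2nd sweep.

(0.750, 2.083)

Iteration 1:
  x = (-2 - (-2)·0.000) / (4) = -0.500
  y = (7 - (1)·-0.500) / (3) = 2.500
Iteration 2:
  x = (-2 - (-2)·2.500) / (4) = 0.750
  y = (7 - (1)·0.750) / (3) = 2.083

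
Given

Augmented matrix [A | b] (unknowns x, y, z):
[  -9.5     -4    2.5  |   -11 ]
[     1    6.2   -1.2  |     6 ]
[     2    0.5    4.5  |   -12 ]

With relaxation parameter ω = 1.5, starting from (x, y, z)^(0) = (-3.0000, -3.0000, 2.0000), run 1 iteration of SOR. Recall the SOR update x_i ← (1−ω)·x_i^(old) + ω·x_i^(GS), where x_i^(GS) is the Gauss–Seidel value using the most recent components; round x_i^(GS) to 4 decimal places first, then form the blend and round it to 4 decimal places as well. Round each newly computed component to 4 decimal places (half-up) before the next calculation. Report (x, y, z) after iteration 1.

(5.9211, 2.0997, -9.2974)

Iteration 1:
  x: GS value = (-11 - (-4)·-3.0000 - (2.5)·2.0000) / (-9.5) = 2.9474;  x ← (1−ω)·-3.0000 + ω·2.9474 = 5.9211
  y: GS value = (6 - (1)·5.9211 - (-1.2)·2.0000) / (6.2) = 0.3998;  y ← (1−ω)·-3.0000 + ω·0.3998 = 2.0997
  z: GS value = (-12 - (2)·5.9211 - (0.5)·2.0997) / (4.5) = -5.5316;  z ← (1−ω)·2.0000 + ω·-5.5316 = -9.2974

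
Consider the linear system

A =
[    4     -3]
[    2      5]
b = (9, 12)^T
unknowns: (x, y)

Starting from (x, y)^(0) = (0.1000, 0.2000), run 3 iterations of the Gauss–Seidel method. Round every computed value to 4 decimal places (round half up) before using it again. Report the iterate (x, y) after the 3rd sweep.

Iteration 1:
  x = (9 - (-3)·0.2000) / (4) = 2.4000
  y = (12 - (2)·2.4000) / (5) = 1.4400
Iteration 2:
  x = (9 - (-3)·1.4400) / (4) = 3.3300
  y = (12 - (2)·3.3300) / (5) = 1.0680
Iteration 3:
  x = (9 - (-3)·1.0680) / (4) = 3.0510
  y = (12 - (2)·3.0510) / (5) = 1.1796

(3.0510, 1.1796)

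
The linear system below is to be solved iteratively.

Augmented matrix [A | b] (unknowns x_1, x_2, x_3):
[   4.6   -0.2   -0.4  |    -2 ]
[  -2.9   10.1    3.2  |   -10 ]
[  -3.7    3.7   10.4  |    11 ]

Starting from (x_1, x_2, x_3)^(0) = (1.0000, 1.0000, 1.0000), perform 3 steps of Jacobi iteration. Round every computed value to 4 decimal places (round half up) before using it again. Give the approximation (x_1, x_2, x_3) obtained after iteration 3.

Iteration 1:
  x_1 = (-2 - (-0.2)·1.0000 - (-0.4)·1.0000) / (4.6) = -0.3043
  x_2 = (-10 - (-2.9)·1.0000 - (3.2)·1.0000) / (10.1) = -1.0198
  x_3 = (11 - (-3.7)·1.0000 - (3.7)·1.0000) / (10.4) = 1.0577
Iteration 2:
  x_1 = (-2 - (-0.2)·-1.0198 - (-0.4)·1.0577) / (4.6) = -0.3871
  x_2 = (-10 - (-2.9)·-0.3043 - (3.2)·1.0577) / (10.1) = -1.4126
  x_3 = (11 - (-3.7)·-0.3043 - (3.7)·-1.0198) / (10.4) = 1.3122
Iteration 3:
  x_1 = (-2 - (-0.2)·-1.4126 - (-0.4)·1.3122) / (4.6) = -0.3821
  x_2 = (-10 - (-2.9)·-0.3871 - (3.2)·1.3122) / (10.1) = -1.5170
  x_3 = (11 - (-3.7)·-0.3871 - (3.7)·-1.4126) / (10.4) = 1.4225

(-0.3821, -1.5170, 1.4225)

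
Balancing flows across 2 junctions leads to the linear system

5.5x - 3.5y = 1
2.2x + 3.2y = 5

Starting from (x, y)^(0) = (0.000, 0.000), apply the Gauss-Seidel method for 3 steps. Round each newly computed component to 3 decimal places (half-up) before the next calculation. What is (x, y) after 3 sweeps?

Iteration 1:
  x = (1 - (-3.5)·0.000) / (5.5) = 0.182
  y = (5 - (2.2)·0.182) / (3.2) = 1.437
Iteration 2:
  x = (1 - (-3.5)·1.437) / (5.5) = 1.096
  y = (5 - (2.2)·1.096) / (3.2) = 0.809
Iteration 3:
  x = (1 - (-3.5)·0.809) / (5.5) = 0.697
  y = (5 - (2.2)·0.697) / (3.2) = 1.083

(0.697, 1.083)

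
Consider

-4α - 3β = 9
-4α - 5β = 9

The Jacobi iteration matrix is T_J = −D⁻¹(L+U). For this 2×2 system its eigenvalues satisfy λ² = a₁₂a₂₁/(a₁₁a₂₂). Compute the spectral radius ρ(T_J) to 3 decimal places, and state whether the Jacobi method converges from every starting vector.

a₁₂a₂₁/(a₁₁a₂₂) = (-3)·(-4) / ((-4)·(-5)) = 0.600000
ρ = √|0.600000| = √0.600000 = 0.775
ρ < 1, so Jacobi converges

0.775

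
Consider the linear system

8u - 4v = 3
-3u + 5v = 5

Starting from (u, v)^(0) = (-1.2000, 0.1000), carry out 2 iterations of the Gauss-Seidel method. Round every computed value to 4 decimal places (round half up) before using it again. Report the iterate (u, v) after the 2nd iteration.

Iteration 1:
  u = (3 - (-4)·0.1000) / (8) = 0.4250
  v = (5 - (-3)·0.4250) / (5) = 1.2550
Iteration 2:
  u = (3 - (-4)·1.2550) / (8) = 1.0025
  v = (5 - (-3)·1.0025) / (5) = 1.6015

(1.0025, 1.6015)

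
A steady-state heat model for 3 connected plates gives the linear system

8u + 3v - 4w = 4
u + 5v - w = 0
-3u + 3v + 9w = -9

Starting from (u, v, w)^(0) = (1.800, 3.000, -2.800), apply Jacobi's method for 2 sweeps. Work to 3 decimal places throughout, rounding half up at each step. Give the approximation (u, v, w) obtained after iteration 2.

Iteration 1:
  u = (4 - (3)·3.000 - (-4)·-2.800) / (8) = -2.025
  v = (0 - (1)·1.800 - (-1)·-2.800) / (5) = -0.920
  w = (-9 - (-3)·1.800 - (3)·3.000) / (9) = -1.400
Iteration 2:
  u = (4 - (3)·-0.920 - (-4)·-1.400) / (8) = 0.145
  v = (0 - (1)·-2.025 - (-1)·-1.400) / (5) = 0.125
  w = (-9 - (-3)·-2.025 - (3)·-0.920) / (9) = -1.368

(0.145, 0.125, -1.368)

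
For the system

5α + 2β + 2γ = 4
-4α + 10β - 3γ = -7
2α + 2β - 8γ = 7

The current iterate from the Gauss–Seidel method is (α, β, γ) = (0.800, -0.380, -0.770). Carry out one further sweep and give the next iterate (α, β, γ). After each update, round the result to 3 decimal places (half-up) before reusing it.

One sweep:
  α = (4 - (2)·-0.380 - (2)·-0.770) / (5) = 1.260
  β = (-7 - (-4)·1.260 - (-3)·-0.770) / (10) = -0.427
  γ = (7 - (2)·1.260 - (2)·-0.427) / (-8) = -0.667

(1.260, -0.427, -0.667)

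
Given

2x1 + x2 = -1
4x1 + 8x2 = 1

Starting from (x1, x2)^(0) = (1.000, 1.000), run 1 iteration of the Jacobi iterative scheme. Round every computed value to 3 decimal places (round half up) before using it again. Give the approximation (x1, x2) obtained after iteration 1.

(-1.000, -0.375)

Iteration 1:
  x1 = (-1 - (1)·1.000) / (2) = -1.000
  x2 = (1 - (4)·1.000) / (8) = -0.375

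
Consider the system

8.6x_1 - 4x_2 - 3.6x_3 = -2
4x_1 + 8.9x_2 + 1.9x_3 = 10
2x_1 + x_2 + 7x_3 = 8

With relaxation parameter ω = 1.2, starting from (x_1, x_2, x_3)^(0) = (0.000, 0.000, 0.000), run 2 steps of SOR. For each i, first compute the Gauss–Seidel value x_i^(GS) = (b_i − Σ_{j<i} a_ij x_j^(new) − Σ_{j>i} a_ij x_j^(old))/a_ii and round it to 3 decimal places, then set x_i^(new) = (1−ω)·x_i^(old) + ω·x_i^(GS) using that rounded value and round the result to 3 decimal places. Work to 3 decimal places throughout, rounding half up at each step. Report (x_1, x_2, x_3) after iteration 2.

(1.222, 0.079, 0.696)

Iteration 1:
  x_1: GS value = (-2 - (-4)·0.000 - (-3.6)·0.000) / (8.6) = -0.233;  x_1 ← (1−ω)·0.000 + ω·-0.233 = -0.280
  x_2: GS value = (10 - (4)·-0.280 - (1.9)·0.000) / (8.9) = 1.249;  x_2 ← (1−ω)·0.000 + ω·1.249 = 1.499
  x_3: GS value = (8 - (2)·-0.280 - (1)·1.499) / (7) = 1.009;  x_3 ← (1−ω)·0.000 + ω·1.009 = 1.211
Iteration 2:
  x_1: GS value = (-2 - (-4)·1.499 - (-3.6)·1.211) / (8.6) = 0.972;  x_1 ← (1−ω)·-0.280 + ω·0.972 = 1.222
  x_2: GS value = (10 - (4)·1.222 - (1.9)·1.211) / (8.9) = 0.316;  x_2 ← (1−ω)·1.499 + ω·0.316 = 0.079
  x_3: GS value = (8 - (2)·1.222 - (1)·0.079) / (7) = 0.782;  x_3 ← (1−ω)·1.211 + ω·0.782 = 0.696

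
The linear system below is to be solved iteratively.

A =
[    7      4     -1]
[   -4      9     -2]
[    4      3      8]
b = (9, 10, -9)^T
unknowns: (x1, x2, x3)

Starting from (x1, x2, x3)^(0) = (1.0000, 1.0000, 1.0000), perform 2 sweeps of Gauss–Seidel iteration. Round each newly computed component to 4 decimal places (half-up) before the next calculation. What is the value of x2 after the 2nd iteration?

0.6196

Iteration 1:
  x1 = (9 - (4)·1.0000 - (-1)·1.0000) / (7) = 0.8571
  x2 = (10 - (-4)·0.8571 - (-2)·1.0000) / (9) = 1.7143
  x3 = (-9 - (4)·0.8571 - (3)·1.7143) / (8) = -2.1964
Iteration 2:
  x1 = (9 - (4)·1.7143 - (-1)·-2.1964) / (7) = -0.0077
  x2 = (10 - (-4)·-0.0077 - (-2)·-2.1964) / (9) = 0.6196
  x3 = (-9 - (4)·-0.0077 - (3)·0.6196) / (8) = -1.3535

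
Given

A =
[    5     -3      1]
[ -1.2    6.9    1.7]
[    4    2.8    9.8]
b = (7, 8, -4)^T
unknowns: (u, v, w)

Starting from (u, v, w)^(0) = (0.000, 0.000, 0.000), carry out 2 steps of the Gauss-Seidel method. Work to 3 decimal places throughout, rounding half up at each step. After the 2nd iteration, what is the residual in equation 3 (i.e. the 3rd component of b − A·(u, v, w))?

-0.003

Iteration 1:
  u = (7 - (-3)·0.000 - (1)·0.000) / (5) = 1.400
  v = (8 - (-1.2)·1.400 - (1.7)·0.000) / (6.9) = 1.403
  w = (-4 - (4)·1.400 - (2.8)·1.403) / (9.8) = -1.380
Iteration 2:
  u = (7 - (-3)·1.403 - (1)·-1.380) / (5) = 2.518
  v = (8 - (-1.2)·2.518 - (1.7)·-1.380) / (6.9) = 1.937
  w = (-4 - (4)·2.518 - (2.8)·1.937) / (9.8) = -1.989
Residual b − A·x = (2.210, 1.038, -0.003)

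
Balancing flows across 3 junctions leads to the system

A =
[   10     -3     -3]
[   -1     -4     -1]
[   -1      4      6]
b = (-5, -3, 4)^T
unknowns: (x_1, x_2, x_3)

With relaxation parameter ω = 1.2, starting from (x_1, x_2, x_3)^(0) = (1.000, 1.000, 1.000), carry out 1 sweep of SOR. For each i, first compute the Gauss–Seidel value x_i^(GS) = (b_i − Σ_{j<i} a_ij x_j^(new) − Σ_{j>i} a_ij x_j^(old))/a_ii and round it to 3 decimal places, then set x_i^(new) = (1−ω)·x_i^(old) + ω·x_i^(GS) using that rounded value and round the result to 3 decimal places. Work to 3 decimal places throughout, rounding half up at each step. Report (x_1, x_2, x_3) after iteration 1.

Iteration 1:
  x_1: GS value = (-5 - (-3)·1.000 - (-3)·1.000) / (10) = 0.100;  x_1 ← (1−ω)·1.000 + ω·0.100 = -0.080
  x_2: GS value = (-3 - (-1)·-0.080 - (-1)·1.000) / (-4) = 0.520;  x_2 ← (1−ω)·1.000 + ω·0.520 = 0.424
  x_3: GS value = (4 - (-1)·-0.080 - (4)·0.424) / (6) = 0.371;  x_3 ← (1−ω)·1.000 + ω·0.371 = 0.245

(-0.080, 0.424, 0.245)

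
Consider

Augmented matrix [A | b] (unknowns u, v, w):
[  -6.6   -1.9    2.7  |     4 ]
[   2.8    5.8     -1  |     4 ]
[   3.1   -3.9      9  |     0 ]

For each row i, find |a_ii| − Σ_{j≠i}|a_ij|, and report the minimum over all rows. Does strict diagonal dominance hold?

row 1: |-6.6| − (1.9+2.7) = 2
row 2: |5.8| − (2.8+1) = 2
row 3: |9| − (3.1+3.9) = 2
minimum over rows = 2 → strictly diagonally dominant (convergence guaranteed)

2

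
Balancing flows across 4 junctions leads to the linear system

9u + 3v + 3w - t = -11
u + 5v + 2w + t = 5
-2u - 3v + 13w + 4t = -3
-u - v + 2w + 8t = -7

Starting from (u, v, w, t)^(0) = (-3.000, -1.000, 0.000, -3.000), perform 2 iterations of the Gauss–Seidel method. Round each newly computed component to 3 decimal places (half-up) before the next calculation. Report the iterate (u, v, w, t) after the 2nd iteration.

Iteration 1:
  u = (-11 - (3)·-1.000 - (3)·0.000 - (-1)·-3.000) / (9) = -1.222
  v = (5 - (1)·-1.222 - (2)·0.000 - (1)·-3.000) / (5) = 1.844
  w = (-3 - (-2)·-1.222 - (-3)·1.844 - (4)·-3.000) / (13) = 0.930
  t = (-7 - (-1)·-1.222 - (-1)·1.844 - (2)·0.930) / (8) = -1.030
Iteration 2:
  u = (-11 - (3)·1.844 - (3)·0.930 - (-1)·-1.030) / (9) = -2.261
  v = (5 - (1)·-2.261 - (2)·0.930 - (1)·-1.030) / (5) = 1.286
  w = (-3 - (-2)·-2.261 - (-3)·1.286 - (4)·-1.030) / (13) = 0.035
  t = (-7 - (-1)·-2.261 - (-1)·1.286 - (2)·0.035) / (8) = -1.006

(-2.261, 1.286, 0.035, -1.006)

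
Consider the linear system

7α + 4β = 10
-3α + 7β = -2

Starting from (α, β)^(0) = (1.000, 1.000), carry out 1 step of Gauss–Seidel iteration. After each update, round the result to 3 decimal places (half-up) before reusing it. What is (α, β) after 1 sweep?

(0.857, 0.082)

Iteration 1:
  α = (10 - (4)·1.000) / (7) = 0.857
  β = (-2 - (-3)·0.857) / (7) = 0.082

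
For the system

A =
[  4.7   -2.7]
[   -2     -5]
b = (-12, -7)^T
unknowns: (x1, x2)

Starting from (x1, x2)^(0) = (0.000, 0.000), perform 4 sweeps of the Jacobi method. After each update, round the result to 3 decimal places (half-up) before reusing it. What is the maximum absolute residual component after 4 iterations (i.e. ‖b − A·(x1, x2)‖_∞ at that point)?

Iteration 1:
  x1 = (-12 - (-2.7)·0.000) / (4.7) = -2.553
  x2 = (-7 - (-2)·0.000) / (-5) = 1.400
Iteration 2:
  x1 = (-12 - (-2.7)·1.400) / (4.7) = -1.749
  x2 = (-7 - (-2)·-2.553) / (-5) = 2.421
Iteration 3:
  x1 = (-12 - (-2.7)·2.421) / (4.7) = -1.162
  x2 = (-7 - (-2)·-1.749) / (-5) = 2.100
Iteration 4:
  x1 = (-12 - (-2.7)·2.100) / (4.7) = -1.347
  x2 = (-7 - (-2)·-1.162) / (-5) = 1.865
Residual b − A·x = (-0.634, -0.369); ∞-norm = 0.634

0.634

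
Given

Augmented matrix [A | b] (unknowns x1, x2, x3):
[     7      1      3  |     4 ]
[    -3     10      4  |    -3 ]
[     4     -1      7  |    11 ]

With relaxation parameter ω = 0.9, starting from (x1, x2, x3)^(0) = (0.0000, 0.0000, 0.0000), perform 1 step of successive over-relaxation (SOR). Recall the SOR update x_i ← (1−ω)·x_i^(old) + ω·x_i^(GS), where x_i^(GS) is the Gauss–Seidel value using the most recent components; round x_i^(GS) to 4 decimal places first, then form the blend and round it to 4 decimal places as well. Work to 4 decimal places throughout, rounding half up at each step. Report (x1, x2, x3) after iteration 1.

(0.5143, -0.1311, 1.1329)

Iteration 1:
  x1: GS value = (4 - (1)·0.0000 - (3)·0.0000) / (7) = 0.5714;  x1 ← (1−ω)·0.0000 + ω·0.5714 = 0.5143
  x2: GS value = (-3 - (-3)·0.5143 - (4)·0.0000) / (10) = -0.1457;  x2 ← (1−ω)·0.0000 + ω·-0.1457 = -0.1311
  x3: GS value = (11 - (4)·0.5143 - (-1)·-0.1311) / (7) = 1.2588;  x3 ← (1−ω)·0.0000 + ω·1.2588 = 1.1329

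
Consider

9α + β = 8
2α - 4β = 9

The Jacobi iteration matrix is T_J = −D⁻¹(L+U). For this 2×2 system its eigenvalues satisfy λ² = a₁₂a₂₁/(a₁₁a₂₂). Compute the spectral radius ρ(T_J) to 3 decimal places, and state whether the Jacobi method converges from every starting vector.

0.236

a₁₂a₂₁/(a₁₁a₂₂) = (1)·(2) / ((9)·(-4)) = -0.055556
ρ = √|-0.055556| = √0.055556 = 0.236
ρ < 1, so Jacobi converges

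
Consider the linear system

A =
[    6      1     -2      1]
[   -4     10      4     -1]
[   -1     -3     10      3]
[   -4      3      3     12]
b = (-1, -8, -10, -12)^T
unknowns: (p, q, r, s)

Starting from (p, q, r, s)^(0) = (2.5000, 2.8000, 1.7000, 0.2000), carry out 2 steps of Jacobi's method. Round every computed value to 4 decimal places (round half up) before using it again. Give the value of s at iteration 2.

-0.9258

Iteration 1:
  p = (-1 - (1)·2.8000 - (-2)·1.7000 - (1)·0.2000) / (6) = -0.1000
  q = (-8 - (-4)·2.5000 - (4)·1.7000 - (-1)·0.2000) / (10) = -0.4600
  r = (-10 - (-1)·2.5000 - (-3)·2.8000 - (3)·0.2000) / (10) = 0.0300
  s = (-12 - (-4)·2.5000 - (3)·2.8000 - (3)·1.7000) / (12) = -1.2917
Iteration 2:
  p = (-1 - (1)·-0.4600 - (-2)·0.0300 - (1)·-1.2917) / (6) = 0.1353
  q = (-8 - (-4)·-0.1000 - (4)·0.0300 - (-1)·-1.2917) / (10) = -0.9812
  r = (-10 - (-1)·-0.1000 - (-3)·-0.4600 - (3)·-1.2917) / (10) = -0.7605
  s = (-12 - (-4)·-0.1000 - (3)·-0.4600 - (3)·0.0300) / (12) = -0.9258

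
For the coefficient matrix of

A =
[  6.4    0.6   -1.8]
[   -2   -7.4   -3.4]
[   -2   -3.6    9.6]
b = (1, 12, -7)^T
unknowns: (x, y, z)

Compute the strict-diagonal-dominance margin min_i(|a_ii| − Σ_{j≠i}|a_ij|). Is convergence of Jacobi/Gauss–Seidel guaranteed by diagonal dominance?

2

row 1: |6.4| − (0.6+1.8) = 4
row 2: |-7.4| − (2+3.4) = 2
row 3: |9.6| − (2+3.6) = 4
minimum over rows = 2 → strictly diagonally dominant (convergence guaranteed)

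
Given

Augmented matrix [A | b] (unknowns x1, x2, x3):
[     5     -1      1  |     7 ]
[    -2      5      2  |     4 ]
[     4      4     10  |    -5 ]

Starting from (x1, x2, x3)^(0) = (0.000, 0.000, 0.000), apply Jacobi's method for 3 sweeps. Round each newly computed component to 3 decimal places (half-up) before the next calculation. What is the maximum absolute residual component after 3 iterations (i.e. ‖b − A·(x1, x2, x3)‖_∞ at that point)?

Iteration 1:
  x1 = (7 - (-1)·0.000 - (1)·0.000) / (5) = 1.400
  x2 = (4 - (-2)·0.000 - (2)·0.000) / (5) = 0.800
  x3 = (-5 - (4)·0.000 - (4)·0.000) / (10) = -0.500
Iteration 2:
  x1 = (7 - (-1)·0.800 - (1)·-0.500) / (5) = 1.660
  x2 = (4 - (-2)·1.400 - (2)·-0.500) / (5) = 1.560
  x3 = (-5 - (4)·1.400 - (4)·0.800) / (10) = -1.380
Iteration 3:
  x1 = (7 - (-1)·1.560 - (1)·-1.380) / (5) = 1.988
  x2 = (4 - (-2)·1.660 - (2)·-1.380) / (5) = 2.016
  x3 = (-5 - (4)·1.660 - (4)·1.560) / (10) = -1.788
Residual b − A·x = (0.864, 1.472, -3.136); ∞-norm = 3.136

3.136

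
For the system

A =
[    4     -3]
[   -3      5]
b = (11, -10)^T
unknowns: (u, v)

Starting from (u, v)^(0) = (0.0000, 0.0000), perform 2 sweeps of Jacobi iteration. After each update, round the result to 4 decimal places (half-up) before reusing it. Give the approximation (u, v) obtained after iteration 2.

(1.2500, -0.3500)

Iteration 1:
  u = (11 - (-3)·0.0000) / (4) = 2.7500
  v = (-10 - (-3)·0.0000) / (5) = -2.0000
Iteration 2:
  u = (11 - (-3)·-2.0000) / (4) = 1.2500
  v = (-10 - (-3)·2.7500) / (5) = -0.3500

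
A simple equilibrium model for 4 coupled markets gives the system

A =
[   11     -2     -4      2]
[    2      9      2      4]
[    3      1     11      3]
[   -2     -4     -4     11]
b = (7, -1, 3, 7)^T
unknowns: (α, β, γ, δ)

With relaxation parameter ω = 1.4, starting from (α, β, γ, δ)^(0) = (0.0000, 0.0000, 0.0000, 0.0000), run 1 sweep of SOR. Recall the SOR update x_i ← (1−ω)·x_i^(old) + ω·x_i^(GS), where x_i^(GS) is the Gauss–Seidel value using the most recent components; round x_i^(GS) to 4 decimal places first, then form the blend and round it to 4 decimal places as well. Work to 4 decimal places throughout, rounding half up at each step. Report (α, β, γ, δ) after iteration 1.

Iteration 1:
  α: GS value = (7 - (-2)·0.0000 - (-4)·0.0000 - (2)·0.0000) / (11) = 0.6364;  α ← (1−ω)·0.0000 + ω·0.6364 = 0.8910
  β: GS value = (-1 - (2)·0.8910 - (2)·0.0000 - (4)·0.0000) / (9) = -0.3091;  β ← (1−ω)·0.0000 + ω·-0.3091 = -0.4327
  γ: GS value = (3 - (3)·0.8910 - (1)·-0.4327 - (3)·0.0000) / (11) = 0.0691;  γ ← (1−ω)·0.0000 + ω·0.0691 = 0.0967
  δ: GS value = (7 - (-2)·0.8910 - (-4)·-0.4327 - (-4)·0.0967) / (11) = 0.6762;  δ ← (1−ω)·0.0000 + ω·0.6762 = 0.9467

(0.8910, -0.4327, 0.0967, 0.9467)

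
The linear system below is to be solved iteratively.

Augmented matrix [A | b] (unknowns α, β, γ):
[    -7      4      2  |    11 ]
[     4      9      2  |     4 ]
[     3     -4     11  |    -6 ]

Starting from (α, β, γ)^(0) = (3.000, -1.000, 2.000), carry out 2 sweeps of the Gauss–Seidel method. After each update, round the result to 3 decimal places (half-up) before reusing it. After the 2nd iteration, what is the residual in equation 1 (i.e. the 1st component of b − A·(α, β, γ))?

Iteration 1:
  α = (11 - (4)·-1.000 - (2)·2.000) / (-7) = -1.571
  β = (4 - (4)·-1.571 - (2)·2.000) / (9) = 0.698
  γ = (-6 - (3)·-1.571 - (-4)·0.698) / (11) = 0.137
Iteration 2:
  α = (11 - (4)·0.698 - (2)·0.137) / (-7) = -1.133
  β = (4 - (4)·-1.133 - (2)·0.137) / (9) = 0.918
  γ = (-6 - (3)·-1.133 - (-4)·0.918) / (11) = 0.097
Residual b − A·x = (-0.797, 0.076, 0.004)

-0.797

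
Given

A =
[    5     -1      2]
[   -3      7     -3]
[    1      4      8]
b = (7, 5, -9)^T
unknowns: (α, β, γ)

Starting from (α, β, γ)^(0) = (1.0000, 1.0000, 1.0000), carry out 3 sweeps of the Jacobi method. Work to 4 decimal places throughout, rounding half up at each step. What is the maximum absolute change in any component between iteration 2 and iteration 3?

Iteration 1:
  α = (7 - (-1)·1.0000 - (2)·1.0000) / (5) = 1.2000
  β = (5 - (-3)·1.0000 - (-3)·1.0000) / (7) = 1.5714
  γ = (-9 - (1)·1.0000 - (4)·1.0000) / (8) = -1.7500
Iteration 2:
  α = (7 - (-1)·1.5714 - (2)·-1.7500) / (5) = 2.4143
  β = (5 - (-3)·1.2000 - (-3)·-1.7500) / (7) = 0.4786
  γ = (-9 - (1)·1.2000 - (4)·1.5714) / (8) = -2.0607
Iteration 3:
  α = (7 - (-1)·0.4786 - (2)·-2.0607) / (5) = 2.3200
  β = (5 - (-3)·2.4143 - (-3)·-2.0607) / (7) = 0.8658
  γ = (-9 - (1)·2.4143 - (4)·0.4786) / (8) = -1.6661
Change: (-0.0943, 0.3872, 0.3946) → max |·| = 0.3946

0.3946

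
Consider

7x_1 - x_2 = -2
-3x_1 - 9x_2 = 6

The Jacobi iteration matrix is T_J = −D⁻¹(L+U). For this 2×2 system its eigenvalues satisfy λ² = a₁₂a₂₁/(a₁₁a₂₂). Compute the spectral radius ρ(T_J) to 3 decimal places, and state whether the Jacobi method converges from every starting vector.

0.218

a₁₂a₂₁/(a₁₁a₂₂) = (-1)·(-3) / ((7)·(-9)) = -0.047619
ρ = √|-0.047619| = √0.047619 = 0.218
ρ < 1, so Jacobi converges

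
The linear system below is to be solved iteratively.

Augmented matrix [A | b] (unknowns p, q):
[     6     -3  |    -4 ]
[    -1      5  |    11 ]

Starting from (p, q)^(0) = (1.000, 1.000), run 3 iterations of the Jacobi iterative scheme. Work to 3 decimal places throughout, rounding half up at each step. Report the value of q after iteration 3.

Iteration 1:
  p = (-4 - (-3)·1.000) / (6) = -0.167
  q = (11 - (-1)·1.000) / (5) = 2.400
Iteration 2:
  p = (-4 - (-3)·2.400) / (6) = 0.533
  q = (11 - (-1)·-0.167) / (5) = 2.167
Iteration 3:
  p = (-4 - (-3)·2.167) / (6) = 0.417
  q = (11 - (-1)·0.533) / (5) = 2.307

2.307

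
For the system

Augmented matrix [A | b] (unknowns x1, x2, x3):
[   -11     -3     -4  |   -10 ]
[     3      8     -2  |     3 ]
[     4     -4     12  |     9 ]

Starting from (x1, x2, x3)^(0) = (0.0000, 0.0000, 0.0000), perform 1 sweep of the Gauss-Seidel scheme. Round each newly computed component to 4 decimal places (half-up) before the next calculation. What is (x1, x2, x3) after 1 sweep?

Iteration 1:
  x1 = (-10 - (-3)·0.0000 - (-4)·0.0000) / (-11) = 0.9091
  x2 = (3 - (3)·0.9091 - (-2)·0.0000) / (8) = 0.0341
  x3 = (9 - (4)·0.9091 - (-4)·0.0341) / (12) = 0.4583

(0.9091, 0.0341, 0.4583)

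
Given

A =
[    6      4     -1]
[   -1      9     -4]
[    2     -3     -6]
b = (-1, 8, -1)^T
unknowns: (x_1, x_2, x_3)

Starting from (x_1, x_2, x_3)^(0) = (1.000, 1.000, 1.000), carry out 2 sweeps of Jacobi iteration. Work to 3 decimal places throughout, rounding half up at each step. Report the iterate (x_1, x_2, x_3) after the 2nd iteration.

Iteration 1:
  x_1 = (-1 - (4)·1.000 - (-1)·1.000) / (6) = -0.667
  x_2 = (8 - (-1)·1.000 - (-4)·1.000) / (9) = 1.444
  x_3 = (-1 - (2)·1.000 - (-3)·1.000) / (-6) = 0.000
Iteration 2:
  x_1 = (-1 - (4)·1.444 - (-1)·0.000) / (6) = -1.129
  x_2 = (8 - (-1)·-0.667 - (-4)·0.000) / (9) = 0.815
  x_3 = (-1 - (2)·-0.667 - (-3)·1.444) / (-6) = -0.778

(-1.129, 0.815, -0.778)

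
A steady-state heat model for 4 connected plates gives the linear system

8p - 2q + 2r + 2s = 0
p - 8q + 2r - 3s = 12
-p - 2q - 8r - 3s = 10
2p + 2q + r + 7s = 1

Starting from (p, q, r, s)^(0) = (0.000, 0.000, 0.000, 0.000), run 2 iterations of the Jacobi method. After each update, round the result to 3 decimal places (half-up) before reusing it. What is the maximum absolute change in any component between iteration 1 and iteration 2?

0.607

Iteration 1:
  p = (0 - (-2)·0.000 - (2)·0.000 - (2)·0.000) / (8) = 0.000
  q = (12 - (1)·0.000 - (2)·0.000 - (-3)·0.000) / (-8) = -1.500
  r = (10 - (-1)·0.000 - (-2)·0.000 - (-3)·0.000) / (-8) = -1.250
  s = (1 - (2)·0.000 - (2)·0.000 - (1)·0.000) / (7) = 0.143
Iteration 2:
  p = (0 - (-2)·-1.500 - (2)·-1.250 - (2)·0.143) / (8) = -0.098
  q = (12 - (1)·0.000 - (2)·-1.250 - (-3)·0.143) / (-8) = -1.866
  r = (10 - (-1)·0.000 - (-2)·-1.500 - (-3)·0.143) / (-8) = -0.929
  s = (1 - (2)·0.000 - (2)·-1.500 - (1)·-1.250) / (7) = 0.750
Change: (-0.098, -0.366, 0.321, 0.607) → max |·| = 0.607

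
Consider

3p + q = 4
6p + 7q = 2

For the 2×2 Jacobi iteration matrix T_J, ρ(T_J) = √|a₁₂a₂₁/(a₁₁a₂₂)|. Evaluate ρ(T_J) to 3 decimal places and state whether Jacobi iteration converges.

a₁₂a₂₁/(a₁₁a₂₂) = (1)·(6) / ((3)·(7)) = 0.285714
ρ = √|0.285714| = √0.285714 = 0.535
ρ < 1, so Jacobi converges

0.535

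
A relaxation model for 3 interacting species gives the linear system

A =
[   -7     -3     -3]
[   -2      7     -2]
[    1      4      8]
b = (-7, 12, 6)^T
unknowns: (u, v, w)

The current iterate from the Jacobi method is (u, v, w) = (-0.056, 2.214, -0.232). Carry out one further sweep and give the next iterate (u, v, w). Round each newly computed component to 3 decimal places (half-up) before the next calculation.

One sweep:
  u = (-7 - (-3)·2.214 - (-3)·-0.232) / (-7) = 0.151
  v = (12 - (-2)·-0.056 - (-2)·-0.232) / (7) = 1.632
  w = (6 - (1)·-0.056 - (4)·2.214) / (8) = -0.350

(0.151, 1.632, -0.350)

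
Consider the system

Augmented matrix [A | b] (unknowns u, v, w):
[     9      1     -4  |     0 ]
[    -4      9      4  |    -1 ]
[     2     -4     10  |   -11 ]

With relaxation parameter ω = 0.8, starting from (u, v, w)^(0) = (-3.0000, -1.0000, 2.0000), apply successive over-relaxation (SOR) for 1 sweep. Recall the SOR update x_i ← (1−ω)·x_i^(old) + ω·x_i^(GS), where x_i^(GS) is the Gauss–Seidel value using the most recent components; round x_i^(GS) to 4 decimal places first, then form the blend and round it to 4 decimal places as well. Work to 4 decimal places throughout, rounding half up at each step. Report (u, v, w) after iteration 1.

(0.2000, -0.9289, -0.8093)

Iteration 1:
  u: GS value = (0 - (1)·-1.0000 - (-4)·2.0000) / (9) = 1.0000;  u ← (1−ω)·-3.0000 + ω·1.0000 = 0.2000
  v: GS value = (-1 - (-4)·0.2000 - (4)·2.0000) / (9) = -0.9111;  v ← (1−ω)·-1.0000 + ω·-0.9111 = -0.9289
  w: GS value = (-11 - (2)·0.2000 - (-4)·-0.9289) / (10) = -1.5116;  w ← (1−ω)·2.0000 + ω·-1.5116 = -0.8093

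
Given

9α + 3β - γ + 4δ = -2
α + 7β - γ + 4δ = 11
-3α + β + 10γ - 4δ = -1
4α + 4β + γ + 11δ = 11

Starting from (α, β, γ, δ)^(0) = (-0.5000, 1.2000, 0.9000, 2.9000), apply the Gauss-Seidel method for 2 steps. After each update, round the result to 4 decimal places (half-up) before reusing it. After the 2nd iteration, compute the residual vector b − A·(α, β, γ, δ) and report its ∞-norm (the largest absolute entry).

Iteration 1:
  α = (-2 - (3)·1.2000 - (-1)·0.9000 - (4)·2.9000) / (9) = -1.8111
  β = (11 - (1)·-1.8111 - (-1)·0.9000 - (4)·2.9000) / (7) = 0.3016
  γ = (-1 - (-3)·-1.8111 - (1)·0.3016 - (-4)·2.9000) / (10) = 0.4865
  δ = (11 - (4)·-1.8111 - (4)·0.3016 - (1)·0.4865) / (11) = 1.5047
Iteration 2:
  α = (-2 - (3)·0.3016 - (-1)·0.4865 - (4)·1.5047) / (9) = -0.9375
  β = (11 - (1)·-0.9375 - (-1)·0.4865 - (4)·1.5047) / (7) = 0.9150
  γ = (-1 - (-3)·-0.9375 - (1)·0.9150 - (-4)·1.5047) / (10) = 0.1291
  δ = (11 - (4)·-0.9375 - (4)·0.9150 - (1)·0.1291) / (11) = 0.9964
Residual b − A·x = (-0.1640, 1.6760, -2.0329, 0.0005); ∞-norm = 2.0329

2.0329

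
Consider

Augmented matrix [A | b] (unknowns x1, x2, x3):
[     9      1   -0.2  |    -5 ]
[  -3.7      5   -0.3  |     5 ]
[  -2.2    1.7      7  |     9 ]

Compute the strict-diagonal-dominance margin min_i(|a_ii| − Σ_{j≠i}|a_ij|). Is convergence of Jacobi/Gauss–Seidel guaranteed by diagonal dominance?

1

row 1: |9| − (1+0.2) = 7.8
row 2: |5| − (3.7+0.3) = 1
row 3: |7| − (2.2+1.7) = 3.1
minimum over rows = 1 → strictly diagonally dominant (convergence guaranteed)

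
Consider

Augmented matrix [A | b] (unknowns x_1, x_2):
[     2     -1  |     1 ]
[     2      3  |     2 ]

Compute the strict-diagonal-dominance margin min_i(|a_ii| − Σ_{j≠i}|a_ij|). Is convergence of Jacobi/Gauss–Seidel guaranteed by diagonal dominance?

1

row 1: |2| − (1) = 1
row 2: |3| − (2) = 1
minimum over rows = 1 → strictly diagonally dominant (convergence guaranteed)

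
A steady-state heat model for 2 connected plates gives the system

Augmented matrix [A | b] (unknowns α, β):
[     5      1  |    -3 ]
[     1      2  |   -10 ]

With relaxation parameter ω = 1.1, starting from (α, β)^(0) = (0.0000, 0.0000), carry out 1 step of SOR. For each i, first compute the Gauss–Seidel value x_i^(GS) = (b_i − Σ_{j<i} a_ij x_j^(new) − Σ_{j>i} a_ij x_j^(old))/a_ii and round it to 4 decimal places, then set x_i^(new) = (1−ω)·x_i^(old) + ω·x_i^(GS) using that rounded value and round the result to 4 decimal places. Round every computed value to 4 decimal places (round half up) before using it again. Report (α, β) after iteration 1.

Iteration 1:
  α: GS value = (-3 - (1)·0.0000) / (5) = -0.6000;  α ← (1−ω)·0.0000 + ω·-0.6000 = -0.6600
  β: GS value = (-10 - (1)·-0.6600) / (2) = -4.6700;  β ← (1−ω)·0.0000 + ω·-4.6700 = -5.1370

(-0.6600, -5.1370)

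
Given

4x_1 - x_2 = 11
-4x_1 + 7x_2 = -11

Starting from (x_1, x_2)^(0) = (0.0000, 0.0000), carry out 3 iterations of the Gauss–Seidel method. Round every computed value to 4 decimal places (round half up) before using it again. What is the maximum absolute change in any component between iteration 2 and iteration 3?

Iteration 1:
  x_1 = (11 - (-1)·0.0000) / (4) = 2.7500
  x_2 = (-11 - (-4)·2.7500) / (7) = 0.0000
Iteration 2:
  x_1 = (11 - (-1)·0.0000) / (4) = 2.7500
  x_2 = (-11 - (-4)·2.7500) / (7) = 0.0000
Iteration 3:
  x_1 = (11 - (-1)·0.0000) / (4) = 2.7500
  x_2 = (-11 - (-4)·2.7500) / (7) = 0.0000
Change: (0.0000, 0.0000) → max |·| = 0.0000

0.0000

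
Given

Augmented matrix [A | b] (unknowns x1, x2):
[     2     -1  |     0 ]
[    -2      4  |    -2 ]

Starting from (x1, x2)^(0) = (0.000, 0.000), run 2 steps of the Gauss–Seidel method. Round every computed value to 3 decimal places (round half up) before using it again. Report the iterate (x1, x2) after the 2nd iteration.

(-0.250, -0.625)

Iteration 1:
  x1 = (0 - (-1)·0.000) / (2) = 0.000
  x2 = (-2 - (-2)·0.000) / (4) = -0.500
Iteration 2:
  x1 = (0 - (-1)·-0.500) / (2) = -0.250
  x2 = (-2 - (-2)·-0.250) / (4) = -0.625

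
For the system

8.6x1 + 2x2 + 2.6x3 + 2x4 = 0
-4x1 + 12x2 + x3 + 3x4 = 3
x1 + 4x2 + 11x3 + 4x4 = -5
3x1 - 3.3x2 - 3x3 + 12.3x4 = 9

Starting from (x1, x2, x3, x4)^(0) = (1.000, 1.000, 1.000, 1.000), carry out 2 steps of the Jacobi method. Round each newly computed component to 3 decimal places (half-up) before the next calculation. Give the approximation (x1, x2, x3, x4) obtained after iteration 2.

(0.094, -0.150, -0.839, 0.675)

Iteration 1:
  x1 = (0 - (2)·1.000 - (2.6)·1.000 - (2)·1.000) / (8.6) = -0.767
  x2 = (3 - (-4)·1.000 - (1)·1.000 - (3)·1.000) / (12) = 0.250
  x3 = (-5 - (1)·1.000 - (4)·1.000 - (4)·1.000) / (11) = -1.273
  x4 = (9 - (3)·1.000 - (-3.3)·1.000 - (-3)·1.000) / (12.3) = 1.000
Iteration 2:
  x1 = (0 - (2)·0.250 - (2.6)·-1.273 - (2)·1.000) / (8.6) = 0.094
  x2 = (3 - (-4)·-0.767 - (1)·-1.273 - (3)·1.000) / (12) = -0.150
  x3 = (-5 - (1)·-0.767 - (4)·0.250 - (4)·1.000) / (11) = -0.839
  x4 = (9 - (3)·-0.767 - (-3.3)·0.250 - (-3)·-1.273) / (12.3) = 0.675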